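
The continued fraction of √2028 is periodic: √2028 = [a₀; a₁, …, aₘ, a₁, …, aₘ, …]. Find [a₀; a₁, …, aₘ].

a₀ = ⌊√2028⌋ = 45.
With m₀=0, d₀=1 and mₖ₊₁ = dₖaₖ − mₖ, dₖ₊₁ = (n − mₖ₊₁²)/dₖ, aₖ₊₁ = ⌊(a₀+mₖ₊₁)/dₖ₊₁⌋:
  k=1: m=45, d=3, a=30
  k=2: m=45, d=1, a=90
d=1 and a=2a₀=90 at k=2, so the next step gives (m, d) = (45, 3) again — its k=1 value — and the period has length 2.

[45; 30, 90]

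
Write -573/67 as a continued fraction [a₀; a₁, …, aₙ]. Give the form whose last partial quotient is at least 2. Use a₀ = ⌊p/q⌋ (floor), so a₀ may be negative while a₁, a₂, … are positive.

[-9; 2, 4, 3, 2]

-573 = -9×67 + 30
67 = 2×30 + 7
30 = 4×7 + 2
7 = 3×2 + 1
2 = 2×1 + 0  (stop)
So -573/67 = [-9; 2, 4, 3, 2].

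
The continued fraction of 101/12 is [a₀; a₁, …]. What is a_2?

2

101 = 8·12 + 5   →  a_0 = 8
12 = 2·5 + 2   →  a_1 = 2
5 = 2·2 + 1   →  a_2 = 2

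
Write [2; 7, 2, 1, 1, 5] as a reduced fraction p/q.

442/207

Using pₖ = aₖpₖ₋₁ + pₖ₋₂ and qₖ = aₖqₖ₋₁ + qₖ₋₂:
  k=0: a=2, p=2, q=1
  k=1: a=7, p=15, q=7
  k=2: a=2, p=32, q=15
  k=3: a=1, p=47, q=22
  k=4: a=1, p=79, q=37
  k=5: a=5, p=442, q=207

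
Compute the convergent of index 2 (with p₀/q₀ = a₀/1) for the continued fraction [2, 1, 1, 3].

5/2

Using pₖ = aₖpₖ₋₁ + pₖ₋₂, qₖ = aₖqₖ₋₁ + qₖ₋₂ (with p₋₁=1, p₋₂=0, q₋₁=0, q₋₂=1):
  k=0: a=2, p=2, q=1
  k=1: a=1, p=3, q=1
  k=2: a=1, p=5, q=2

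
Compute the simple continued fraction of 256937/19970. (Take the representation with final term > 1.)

256937 = 12*19970 + 17297
19970 = 1*17297 + 2673
17297 = 6*2673 + 1259
2673 = 2*1259 + 155
1259 = 8*155 + 19
155 = 8*19 + 3
19 = 6*3 + 1
3 = 3*1 + 0  (stop)
So 256937/19970 = [12; 1, 6, 2, 8, 8, 6, 3].

[12; 1, 6, 2, 8, 8, 6, 3]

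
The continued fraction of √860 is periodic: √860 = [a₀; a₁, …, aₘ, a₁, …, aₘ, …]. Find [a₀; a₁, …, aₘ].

[29; 3, 14, 3, 58]

a₀ = ⌊√860⌋ = 29.
With m₀=0, d₀=1 and mₖ₊₁ = dₖaₖ − mₖ, dₖ₊₁ = (n − mₖ₊₁²)/dₖ, aₖ₊₁ = ⌊(a₀+mₖ₊₁)/dₖ₊₁⌋:
  k=1: m=29, d=19, a=3
  k=2: m=28, d=4, a=14
  k=3: m=28, d=19, a=3
  k=4: m=29, d=1, a=58
d=1 and a=2a₀=58 at k=4, so the next step gives (m, d) = (29, 19) again — its k=1 value — and the period has length 4.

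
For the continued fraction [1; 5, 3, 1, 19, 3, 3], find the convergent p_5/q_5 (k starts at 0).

1507/1266

Using pₖ = aₖpₖ₋₁ + pₖ₋₂, qₖ = aₖqₖ₋₁ + qₖ₋₂ (with p₋₁=1, p₋₂=0, q₋₁=0, q₋₂=1):
  k=0: a=1, p=1, q=1
  k=1: a=5, p=6, q=5
  k=2: a=3, p=19, q=16
  k=3: a=1, p=25, q=21
  k=4: a=19, p=494, q=415
  k=5: a=3, p=1507, q=1266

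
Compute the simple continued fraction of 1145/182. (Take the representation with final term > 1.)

1145 = 6·182 + 53
182 = 3·53 + 23
53 = 2·23 + 7
23 = 3·7 + 2
7 = 3·2 + 1
2 = 2·1 + 0  (stop)
So 1145/182 = [6; 3, 2, 3, 3, 2].

[6; 3, 2, 3, 3, 2]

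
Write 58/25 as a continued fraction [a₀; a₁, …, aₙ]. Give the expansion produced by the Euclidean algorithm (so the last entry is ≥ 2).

58 = 2*25 + 8
25 = 3*8 + 1
8 = 8*1 + 0  (stop)
So 58/25 = [2; 3, 8].

[2; 3, 8]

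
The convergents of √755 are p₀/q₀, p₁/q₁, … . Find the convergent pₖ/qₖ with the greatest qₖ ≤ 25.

577/21

√755 = [27; 2, 10, 2, 54, …] (period length 4).
Convergents:
  p_0/q_0 = 27/1
  p_1/q_1 = 55/2
  p_2/q_2 = 577/21
  p_3/q_3 = 1209/44
q_2 = 21 ≤ 25 < 44 = q_3, so the answer is 577/21.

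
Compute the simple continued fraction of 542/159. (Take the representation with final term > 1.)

542 = 3×159 + 65
159 = 2×65 + 29
65 = 2×29 + 7
29 = 4×7 + 1
7 = 7×1 + 0  (stop)
So 542/159 = [3; 2, 2, 4, 7].

[3; 2, 2, 4, 7]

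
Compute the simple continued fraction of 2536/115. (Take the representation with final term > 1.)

2536 = 22·115 + 6
115 = 19·6 + 1
6 = 6·1 + 0  (stop)
So 2536/115 = [22; 19, 6].

[22; 19, 6]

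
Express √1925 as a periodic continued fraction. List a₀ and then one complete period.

a₀ = ⌊√1925⌋ = 43.
With m₀=0, d₀=1 and mₖ₊₁ = dₖaₖ − mₖ, dₖ₊₁ = (n − mₖ₊₁²)/dₖ, aₖ₊₁ = ⌊(a₀+mₖ₊₁)/dₖ₊₁⌋:
  k=1: m=43, d=76, a=1
  k=2: m=33, d=11, a=6
  k=3: m=33, d=76, a=1
  k=4: m=43, d=1, a=86
d=1 and a=2a₀=86 at k=4, so the next step gives (m, d) = (43, 76) again — its k=1 value — and the period has length 4.

[43; 1, 6, 1, 86]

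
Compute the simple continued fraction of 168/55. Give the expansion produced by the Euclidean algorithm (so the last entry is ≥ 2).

168 = 3×55 + 3
55 = 18×3 + 1
3 = 3×1 + 0  (stop)
So 168/55 = [3; 18, 3].

[3; 18, 3]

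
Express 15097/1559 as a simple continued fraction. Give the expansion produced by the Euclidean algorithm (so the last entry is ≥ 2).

[9; 1, 2, 6, 6, 6, 2]

15097 = 9×1559 + 1066
1559 = 1×1066 + 493
1066 = 2×493 + 80
493 = 6×80 + 13
80 = 6×13 + 2
13 = 6×2 + 1
2 = 2×1 + 0  (stop)
So 15097/1559 = [9; 1, 2, 6, 6, 6, 2].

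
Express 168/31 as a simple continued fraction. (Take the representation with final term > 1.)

[5; 2, 2, 1, 1, 2]

168 = 5×31 + 13
31 = 2×13 + 5
13 = 2×5 + 3
5 = 1×3 + 2
3 = 1×2 + 1
2 = 2×1 + 0  (stop)
So 168/31 = [5; 2, 2, 1, 1, 2].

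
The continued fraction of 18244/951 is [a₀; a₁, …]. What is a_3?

18244 = 19·951 + 175   →  a_0 = 19
951 = 5·175 + 76   →  a_1 = 5
175 = 2·76 + 23   →  a_2 = 2
76 = 3·23 + 7   →  a_3 = 3

3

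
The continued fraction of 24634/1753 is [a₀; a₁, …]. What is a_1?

19

24634 = 14·1753 + 92   →  a_0 = 14
1753 = 19·92 + 5   →  a_1 = 19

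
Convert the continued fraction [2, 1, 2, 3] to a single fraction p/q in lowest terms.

Fold from the inside: start with 3/1.
  2 + 1/3 = 7/3
  1 + 3/7 = 10/7
  2 + 7/10 = 27/10

27/10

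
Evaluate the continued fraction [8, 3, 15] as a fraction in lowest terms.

383/46

Fold from the inside: start with 15/1.
  3 + 1/15 = 46/15
  8 + 15/46 = 383/46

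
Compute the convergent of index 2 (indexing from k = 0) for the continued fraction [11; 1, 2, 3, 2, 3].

Using pₖ = aₖpₖ₋₁ + pₖ₋₂, qₖ = aₖqₖ₋₁ + qₖ₋₂ (with p₋₁=1, p₋₂=0, q₋₁=0, q₋₂=1):
  k=0: a=11, p=11, q=1
  k=1: a=1, p=12, q=1
  k=2: a=2, p=35, q=3

35/3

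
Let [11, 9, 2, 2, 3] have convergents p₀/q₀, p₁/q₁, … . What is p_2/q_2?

211/19

Using pₖ = aₖpₖ₋₁ + pₖ₋₂, qₖ = aₖqₖ₋₁ + qₖ₋₂ (with p₋₁=1, p₋₂=0, q₋₁=0, q₋₂=1):
  k=0: a=11, p=11, q=1
  k=1: a=9, p=100, q=9
  k=2: a=2, p=211, q=19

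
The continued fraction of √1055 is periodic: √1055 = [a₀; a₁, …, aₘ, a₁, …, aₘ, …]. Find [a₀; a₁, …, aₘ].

[32; 2, 12, 2, 64]

a₀ = ⌊√1055⌋ = 32.
With m₀=0, d₀=1 and mₖ₊₁ = dₖaₖ − mₖ, dₖ₊₁ = (n − mₖ₊₁²)/dₖ, aₖ₊₁ = ⌊(a₀+mₖ₊₁)/dₖ₊₁⌋:
  k=1: m=32, d=31, a=2
  k=2: m=30, d=5, a=12
  k=3: m=30, d=31, a=2
  k=4: m=32, d=1, a=64
d=1 and a=2a₀=64 at k=4, so the next step gives (m, d) = (32, 31) again — its k=1 value — and the period has length 4.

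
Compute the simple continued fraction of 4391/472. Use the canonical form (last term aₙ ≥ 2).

[9; 3, 3, 3, 14]

4391 = 9×472 + 143
472 = 3×143 + 43
143 = 3×43 + 14
43 = 3×14 + 1
14 = 14×1 + 0  (stop)
So 4391/472 = [9; 3, 3, 3, 14].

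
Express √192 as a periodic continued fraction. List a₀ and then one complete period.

a₀ = ⌊√192⌋ = 13.
With m₀=0, d₀=1 and mₖ₊₁ = dₖaₖ − mₖ, dₖ₊₁ = (n − mₖ₊₁²)/dₖ, aₖ₊₁ = ⌊(a₀+mₖ₊₁)/dₖ₊₁⌋:
  k=1: m=13, d=23, a=1
  k=2: m=10, d=4, a=5
  k=3: m=10, d=23, a=1
  k=4: m=13, d=1, a=26
d=1 and a=2a₀=26 at k=4, so the next step gives (m, d) = (13, 23) again — its k=1 value — and the period has length 4.

[13; 1, 5, 1, 26]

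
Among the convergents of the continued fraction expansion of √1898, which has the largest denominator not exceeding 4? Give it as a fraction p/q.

87/2

√1898 = [43; 1, 1, 3, 3, 1, 1, 86, …] (period length 7).
Convergents:
  p_0/q_0 = 43/1
  p_1/q_1 = 44/1
  p_2/q_2 = 87/2
  p_3/q_3 = 305/7
q_2 = 2 ≤ 4 < 7 = q_3, so the answer is 87/2.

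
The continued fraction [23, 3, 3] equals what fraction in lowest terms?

233/10

Using pₖ = aₖpₖ₋₁ + pₖ₋₂ and qₖ = aₖqₖ₋₁ + qₖ₋₂:
  k=0: a=23, p=23, q=1
  k=1: a=3, p=70, q=3
  k=2: a=3, p=233, q=10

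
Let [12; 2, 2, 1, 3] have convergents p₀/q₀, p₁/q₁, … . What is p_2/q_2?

Using pₖ = aₖpₖ₋₁ + pₖ₋₂, qₖ = aₖqₖ₋₁ + qₖ₋₂ (with p₋₁=1, p₋₂=0, q₋₁=0, q₋₂=1):
  k=0: a=12, p=12, q=1
  k=1: a=2, p=25, q=2
  k=2: a=2, p=62, q=5

62/5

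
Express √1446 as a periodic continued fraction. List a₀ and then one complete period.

a₀ = ⌊√1446⌋ = 38.
With m₀=0, d₀=1 and mₖ₊₁ = dₖaₖ − mₖ, dₖ₊₁ = (n − mₖ₊₁²)/dₖ, aₖ₊₁ = ⌊(a₀+mₖ₊₁)/dₖ₊₁⌋:
  k=1: m=38, d=2, a=38
  k=2: m=38, d=1, a=76
d=1 and a=2a₀=76 at k=2, so the next step gives (m, d) = (38, 2) again — its k=1 value — and the period has length 2.

[38; 38, 76]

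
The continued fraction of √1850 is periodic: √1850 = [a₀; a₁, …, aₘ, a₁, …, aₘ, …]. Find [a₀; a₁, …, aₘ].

[43; 86]

a₀ = ⌊√1850⌋ = 43.
With m₀=0, d₀=1 and mₖ₊₁ = dₖaₖ − mₖ, dₖ₊₁ = (n − mₖ₊₁²)/dₖ, aₖ₊₁ = ⌊(a₀+mₖ₊₁)/dₖ₊₁⌋:
  k=1: m=43, d=1, a=86
d=1 and a=2a₀=86 at k=1, so the next step gives (m, d) = (43, 1) again — its k=1 value — and the period has length 1.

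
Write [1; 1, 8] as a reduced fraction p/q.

Using pₖ = aₖpₖ₋₁ + pₖ₋₂ and qₖ = aₖqₖ₋₁ + qₖ₋₂:
  k=0: a=1, p=1, q=1
  k=1: a=1, p=2, q=1
  k=2: a=8, p=17, q=9

17/9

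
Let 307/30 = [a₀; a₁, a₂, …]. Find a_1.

4

307 = 10·30 + 7   →  a_0 = 10
30 = 4·7 + 2   →  a_1 = 4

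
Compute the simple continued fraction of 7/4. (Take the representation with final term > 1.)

[1; 1, 3]

7 = 1·4 + 3
4 = 1·3 + 1
3 = 3·1 + 0  (stop)
So 7/4 = [1; 1, 3].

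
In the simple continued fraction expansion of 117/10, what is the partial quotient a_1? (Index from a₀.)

1

117 = 11·10 + 7   →  a_0 = 11
10 = 1·7 + 3   →  a_1 = 1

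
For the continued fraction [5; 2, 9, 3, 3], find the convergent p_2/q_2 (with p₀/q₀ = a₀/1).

104/19

Using pₖ = aₖpₖ₋₁ + pₖ₋₂, qₖ = aₖqₖ₋₁ + qₖ₋₂ (with p₋₁=1, p₋₂=0, q₋₁=0, q₋₂=1):
  k=0: a=5, p=5, q=1
  k=1: a=2, p=11, q=2
  k=2: a=9, p=104, q=19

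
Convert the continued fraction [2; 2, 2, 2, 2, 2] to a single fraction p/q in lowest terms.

169/70

Using pₖ = aₖpₖ₋₁ + pₖ₋₂ and qₖ = aₖqₖ₋₁ + qₖ₋₂:
  k=0: a=2, p=2, q=1
  k=1: a=2, p=5, q=2
  k=2: a=2, p=12, q=5
  k=3: a=2, p=29, q=12
  k=4: a=2, p=70, q=29
  k=5: a=2, p=169, q=70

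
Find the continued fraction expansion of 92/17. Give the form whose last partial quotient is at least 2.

92 = 5*17 + 7
17 = 2*7 + 3
7 = 2*3 + 1
3 = 3*1 + 0  (stop)
So 92/17 = [5; 2, 2, 3].

[5; 2, 2, 3]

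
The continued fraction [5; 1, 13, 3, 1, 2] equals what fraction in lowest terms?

931/157

Fold from the inside: start with 2/1.
  1 + 1/2 = 3/2
  3 + 2/3 = 11/3
  13 + 3/11 = 146/11
  1 + 11/146 = 157/146
  5 + 146/157 = 931/157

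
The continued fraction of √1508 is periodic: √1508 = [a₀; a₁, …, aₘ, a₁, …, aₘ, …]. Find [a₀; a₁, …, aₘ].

a₀ = ⌊√1508⌋ = 38.

[38; 1, 4, 1, 76]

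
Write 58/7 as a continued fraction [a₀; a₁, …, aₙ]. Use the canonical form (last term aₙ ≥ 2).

58 = 8×7 + 2
7 = 3×2 + 1
2 = 2×1 + 0  (stop)
So 58/7 = [8; 3, 2].

[8; 3, 2]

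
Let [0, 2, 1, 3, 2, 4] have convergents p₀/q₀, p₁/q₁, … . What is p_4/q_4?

Using pₖ = aₖpₖ₋₁ + pₖ₋₂, qₖ = aₖqₖ₋₁ + qₖ₋₂ (with p₋₁=1, p₋₂=0, q₋₁=0, q₋₂=1):
  k=0: a=0, p=0, q=1
  k=1: a=2, p=1, q=2
  k=2: a=1, p=1, q=3
  k=3: a=3, p=4, q=11
  k=4: a=2, p=9, q=25

9/25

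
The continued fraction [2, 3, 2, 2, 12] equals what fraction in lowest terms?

484/211

Using pₖ = aₖpₖ₋₁ + pₖ₋₂ and qₖ = aₖqₖ₋₁ + qₖ₋₂:
  k=0: a=2, p=2, q=1
  k=1: a=3, p=7, q=3
  k=2: a=2, p=16, q=7
  k=3: a=2, p=39, q=17
  k=4: a=12, p=484, q=211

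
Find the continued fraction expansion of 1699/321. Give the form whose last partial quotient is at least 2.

1699 = 5×321 + 94
321 = 3×94 + 39
94 = 2×39 + 16
39 = 2×16 + 7
16 = 2×7 + 2
7 = 3×2 + 1
2 = 2×1 + 0  (stop)
So 1699/321 = [5; 3, 2, 2, 2, 3, 2].

[5; 3, 2, 2, 2, 3, 2]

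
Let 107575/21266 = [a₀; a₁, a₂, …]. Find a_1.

17

107575 = 5·21266 + 1245   →  a_0 = 5
21266 = 17·1245 + 101   →  a_1 = 17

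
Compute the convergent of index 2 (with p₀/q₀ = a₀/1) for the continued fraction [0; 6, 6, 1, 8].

Using pₖ = aₖpₖ₋₁ + pₖ₋₂, qₖ = aₖqₖ₋₁ + qₖ₋₂ (with p₋₁=1, p₋₂=0, q₋₁=0, q₋₂=1):
  k=0: a=0, p=0, q=1
  k=1: a=6, p=1, q=6
  k=2: a=6, p=6, q=37

6/37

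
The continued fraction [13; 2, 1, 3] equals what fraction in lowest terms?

147/11

Using pₖ = aₖpₖ₋₁ + pₖ₋₂ and qₖ = aₖqₖ₋₁ + qₖ₋₂:
  k=0: a=13, p=13, q=1
  k=1: a=2, p=27, q=2
  k=2: a=1, p=40, q=3
  k=3: a=3, p=147, q=11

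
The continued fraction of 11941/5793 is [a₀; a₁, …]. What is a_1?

11941 = 2·5793 + 355   →  a_0 = 2
5793 = 16·355 + 113   →  a_1 = 16

16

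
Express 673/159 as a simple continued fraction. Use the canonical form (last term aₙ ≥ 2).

[4; 4, 3, 2, 1, 3]

673 = 4·159 + 37
159 = 4·37 + 11
37 = 3·11 + 4
11 = 2·4 + 3
4 = 1·3 + 1
3 = 3·1 + 0  (stop)
So 673/159 = [4; 4, 3, 2, 1, 3].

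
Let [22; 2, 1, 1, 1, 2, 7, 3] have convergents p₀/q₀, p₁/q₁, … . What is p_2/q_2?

Using pₖ = aₖpₖ₋₁ + pₖ₋₂, qₖ = aₖqₖ₋₁ + qₖ₋₂ (with p₋₁=1, p₋₂=0, q₋₁=0, q₋₂=1):
  k=0: a=22, p=22, q=1
  k=1: a=2, p=45, q=2
  k=2: a=1, p=67, q=3

67/3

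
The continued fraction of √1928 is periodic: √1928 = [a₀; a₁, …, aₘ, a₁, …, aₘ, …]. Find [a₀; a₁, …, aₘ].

a₀ = ⌊√1928⌋ = 43.
With m₀=0, d₀=1 and mₖ₊₁ = dₖaₖ − mₖ, dₖ₊₁ = (n − mₖ₊₁²)/dₖ, aₖ₊₁ = ⌊(a₀+mₖ₊₁)/dₖ₊₁⌋:
  k=1: m=43, d=79, a=1
  k=2: m=36, d=8, a=9
  k=3: m=36, d=79, a=1
  k=4: m=43, d=1, a=86
d=1 and a=2a₀=86 at k=4, so the next step gives (m, d) = (43, 79) again — its k=1 value — and the period has length 4.

[43; 1, 9, 1, 86]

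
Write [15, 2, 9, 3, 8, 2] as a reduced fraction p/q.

16109/1041

Fold from the inside: start with 2/1.
  8 + 1/2 = 17/2
  3 + 2/17 = 53/17
  9 + 17/53 = 494/53
  2 + 53/494 = 1041/494
  15 + 494/1041 = 16109/1041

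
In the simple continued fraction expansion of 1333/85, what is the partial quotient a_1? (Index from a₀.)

1333 = 15·85 + 58   →  a_0 = 15
85 = 1·58 + 27   →  a_1 = 1

1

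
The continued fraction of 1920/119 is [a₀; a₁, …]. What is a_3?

1920 = 16·119 + 16   →  a_0 = 16
119 = 7·16 + 7   →  a_1 = 7
16 = 2·7 + 2   →  a_2 = 2
7 = 3·2 + 1   →  a_3 = 3

3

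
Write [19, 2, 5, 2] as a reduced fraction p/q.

467/24

Fold from the inside: start with 2/1.
  5 + 1/2 = 11/2
  2 + 2/11 = 24/11
  19 + 11/24 = 467/24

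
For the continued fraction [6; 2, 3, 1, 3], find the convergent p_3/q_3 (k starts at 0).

58/9

Using pₖ = aₖpₖ₋₁ + pₖ₋₂, qₖ = aₖqₖ₋₁ + qₖ₋₂ (with p₋₁=1, p₋₂=0, q₋₁=0, q₋₂=1):
  k=0: a=6, p=6, q=1
  k=1: a=2, p=13, q=2
  k=2: a=3, p=45, q=7
  k=3: a=1, p=58, q=9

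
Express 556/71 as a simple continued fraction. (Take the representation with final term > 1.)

556 = 7·71 + 59
71 = 1·59 + 12
59 = 4·12 + 11
12 = 1·11 + 1
11 = 11·1 + 0  (stop)
So 556/71 = [7; 1, 4, 1, 11].

[7; 1, 4, 1, 11]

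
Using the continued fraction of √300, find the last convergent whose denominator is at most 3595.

√300 = [17; 3, 8, 3, 34, …] (period length 4).
Convergents:
  p_0/q_0 = 17/1
  p_1/q_1 = 52/3
  p_2/q_2 = 433/25
  p_3/q_3 = 1351/78
  p_4/q_4 = 46367/2677
  p_5/q_5 = 140452/8109
q_4 = 2677 ≤ 3595 < 8109 = q_5, so the answer is 46367/2677.

46367/2677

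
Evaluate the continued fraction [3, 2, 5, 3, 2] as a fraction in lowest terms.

280/81

Using pₖ = aₖpₖ₋₁ + pₖ₋₂ and qₖ = aₖqₖ₋₁ + qₖ₋₂:
  k=0: a=3, p=3, q=1
  k=1: a=2, p=7, q=2
  k=2: a=5, p=38, q=11
  k=3: a=3, p=121, q=35
  k=4: a=2, p=280, q=81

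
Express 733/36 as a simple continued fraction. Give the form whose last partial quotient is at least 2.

[20; 2, 1, 3, 3]

733 = 20·36 + 13
36 = 2·13 + 10
13 = 1·10 + 3
10 = 3·3 + 1
3 = 3·1 + 0  (stop)
So 733/36 = [20; 2, 1, 3, 3].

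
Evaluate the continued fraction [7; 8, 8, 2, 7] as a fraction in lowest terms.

Using pₖ = aₖpₖ₋₁ + pₖ₋₂ and qₖ = aₖqₖ₋₁ + qₖ₋₂:
  k=0: a=7, p=7, q=1
  k=1: a=8, p=57, q=8
  k=2: a=8, p=463, q=65
  k=3: a=2, p=983, q=138
  k=4: a=7, p=7344, q=1031

7344/1031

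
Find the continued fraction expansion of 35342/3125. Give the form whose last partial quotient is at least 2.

35342 = 11·3125 + 967
3125 = 3·967 + 224
967 = 4·224 + 71
224 = 3·71 + 11
71 = 6·11 + 5
11 = 2·5 + 1
5 = 5·1 + 0  (stop)
So 35342/3125 = [11; 3, 4, 3, 6, 2, 5].

[11; 3, 4, 3, 6, 2, 5]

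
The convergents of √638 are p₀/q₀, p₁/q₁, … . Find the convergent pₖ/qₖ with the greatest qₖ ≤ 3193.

42283/1674

√638 = [25; 3, 1, 6, 2, 6, 1, 3, 50, …] (period length 8).
Convergents:
  p_0/q_0 = 25/1
  p_1/q_1 = 76/3
  p_2/q_2 = 101/4
  p_3/q_3 = 682/27
  p_4/q_4 = 1465/58
  p_5/q_5 = 9472/375
  p_6/q_6 = 10937/433
  p_7/q_7 = 42283/1674
  p_8/q_8 = 2125087/84133
q_7 = 1674 ≤ 3193 < 84133 = q_8, so the answer is 42283/1674.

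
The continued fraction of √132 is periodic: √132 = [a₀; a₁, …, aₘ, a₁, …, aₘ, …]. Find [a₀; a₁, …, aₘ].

[11; 2, 22]

a₀ = ⌊√132⌋ = 11.
With m₀=0, d₀=1 and mₖ₊₁ = dₖaₖ − mₖ, dₖ₊₁ = (n − mₖ₊₁²)/dₖ, aₖ₊₁ = ⌊(a₀+mₖ₊₁)/dₖ₊₁⌋:
  k=1: m=11, d=11, a=2
  k=2: m=11, d=1, a=22
d=1 and a=2a₀=22 at k=2, so the next step gives (m, d) = (11, 11) again — its k=1 value — and the period has length 2.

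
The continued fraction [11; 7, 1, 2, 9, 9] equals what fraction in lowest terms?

21793/1958

Fold from the inside: start with 9/1.
  9 + 1/9 = 82/9
  2 + 9/82 = 173/82
  1 + 82/173 = 255/173
  7 + 173/255 = 1958/255
  11 + 255/1958 = 21793/1958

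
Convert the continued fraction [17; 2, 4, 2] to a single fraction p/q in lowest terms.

349/20

Fold from the inside: start with 2/1.
  4 + 1/2 = 9/2
  2 + 2/9 = 20/9
  17 + 9/20 = 349/20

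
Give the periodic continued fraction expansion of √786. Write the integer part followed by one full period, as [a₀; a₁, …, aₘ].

a₀ = ⌊√786⌋ = 28.
With m₀=0, d₀=1 and mₖ₊₁ = dₖaₖ − mₖ, dₖ₊₁ = (n − mₖ₊₁²)/dₖ, aₖ₊₁ = ⌊(a₀+mₖ₊₁)/dₖ₊₁⌋:
  k=1: m=28, d=2, a=28
  k=2: m=28, d=1, a=56
d=1 and a=2a₀=56 at k=2, so the next step gives (m, d) = (28, 2) again — its k=1 value — and the period has length 2.

[28; 28, 56]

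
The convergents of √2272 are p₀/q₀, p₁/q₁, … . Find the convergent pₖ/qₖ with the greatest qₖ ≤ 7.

√2272 = [47; 1, 1, 1, 94, …] (period length 4).
Convergents:
  p_0/q_0 = 47/1
  p_1/q_1 = 48/1
  p_2/q_2 = 95/2
  p_3/q_3 = 143/3
  p_4/q_4 = 13537/284
q_3 = 3 ≤ 7 < 284 = q_4, so the answer is 143/3.

143/3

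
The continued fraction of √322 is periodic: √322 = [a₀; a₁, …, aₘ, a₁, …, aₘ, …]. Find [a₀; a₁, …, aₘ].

a₀ = ⌊√322⌋ = 17.
With m₀=0, d₀=1 and mₖ₊₁ = dₖaₖ − mₖ, dₖ₊₁ = (n − mₖ₊₁²)/dₖ, aₖ₊₁ = ⌊(a₀+mₖ₊₁)/dₖ₊₁⌋:
  k=1: m=17, d=33, a=1
  k=2: m=16, d=2, a=16
  k=3: m=16, d=33, a=1
  k=4: m=17, d=1, a=34
d=1 and a=2a₀=34 at k=4, so the next step gives (m, d) = (17, 33) again — its k=1 value — and the period has length 4.

[17; 1, 16, 1, 34]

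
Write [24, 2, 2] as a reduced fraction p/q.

Fold from the inside: start with 2/1.
  2 + 1/2 = 5/2
  24 + 2/5 = 122/5

122/5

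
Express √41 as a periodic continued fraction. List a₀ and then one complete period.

a₀ = ⌊√41⌋ = 6.
With m₀=0, d₀=1 and mₖ₊₁ = dₖaₖ − mₖ, dₖ₊₁ = (n − mₖ₊₁²)/dₖ, aₖ₊₁ = ⌊(a₀+mₖ₊₁)/dₖ₊₁⌋:
  k=1: m=6, d=5, a=2
  k=2: m=4, d=5, a=2
  k=3: m=6, d=1, a=12
d=1 and a=2a₀=12 at k=3, so the next step gives (m, d) = (6, 5) again — its k=1 value — and the period has length 3.

[6; 2, 2, 12]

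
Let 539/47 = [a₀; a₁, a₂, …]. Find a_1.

539 = 11·47 + 22   →  a_0 = 11
47 = 2·22 + 3   →  a_1 = 2

2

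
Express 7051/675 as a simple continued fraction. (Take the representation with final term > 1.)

7051 = 10·675 + 301
675 = 2·301 + 73
301 = 4·73 + 9
73 = 8·9 + 1
9 = 9·1 + 0  (stop)
So 7051/675 = [10; 2, 4, 8, 9].

[10; 2, 4, 8, 9]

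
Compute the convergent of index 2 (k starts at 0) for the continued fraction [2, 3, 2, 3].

Using pₖ = aₖpₖ₋₁ + pₖ₋₂, qₖ = aₖqₖ₋₁ + qₖ₋₂ (with p₋₁=1, p₋₂=0, q₋₁=0, q₋₂=1):
  k=0: a=2, p=2, q=1
  k=1: a=3, p=7, q=3
  k=2: a=2, p=16, q=7

16/7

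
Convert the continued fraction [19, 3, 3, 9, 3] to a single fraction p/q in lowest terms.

5578/289

Fold from the inside: start with 3/1.
  9 + 1/3 = 28/3
  3 + 3/28 = 87/28
  3 + 28/87 = 289/87
  19 + 87/289 = 5578/289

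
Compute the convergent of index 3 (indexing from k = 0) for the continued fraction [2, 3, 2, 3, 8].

Using pₖ = aₖpₖ₋₁ + pₖ₋₂, qₖ = aₖqₖ₋₁ + qₖ₋₂ (with p₋₁=1, p₋₂=0, q₋₁=0, q₋₂=1):
  k=0: a=2, p=2, q=1
  k=1: a=3, p=7, q=3
  k=2: a=2, p=16, q=7
  k=3: a=3, p=55, q=24

55/24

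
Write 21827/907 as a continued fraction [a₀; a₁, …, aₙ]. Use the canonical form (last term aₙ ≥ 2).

21827 = 24·907 + 59
907 = 15·59 + 22
59 = 2·22 + 15
22 = 1·15 + 7
15 = 2·7 + 1
7 = 7·1 + 0  (stop)
So 21827/907 = [24; 15, 2, 1, 2, 7].

[24; 15, 2, 1, 2, 7]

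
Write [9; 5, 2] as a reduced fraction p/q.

Fold from the inside: start with 2/1.
  5 + 1/2 = 11/2
  9 + 2/11 = 101/11

101/11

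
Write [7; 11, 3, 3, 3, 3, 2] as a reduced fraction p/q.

Using pₖ = aₖpₖ₋₁ + pₖ₋₂ and qₖ = aₖqₖ₋₁ + qₖ₋₂:
  k=0: a=7, p=7, q=1
  k=1: a=11, p=78, q=11
  k=2: a=3, p=241, q=34
  k=3: a=3, p=801, q=113
  k=4: a=3, p=2644, q=373
  k=5: a=3, p=8733, q=1232
  k=6: a=2, p=20110, q=2837

20110/2837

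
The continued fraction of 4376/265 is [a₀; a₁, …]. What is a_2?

1

4376 = 16·265 + 136   →  a_0 = 16
265 = 1·136 + 129   →  a_1 = 1
136 = 1·129 + 7   →  a_2 = 1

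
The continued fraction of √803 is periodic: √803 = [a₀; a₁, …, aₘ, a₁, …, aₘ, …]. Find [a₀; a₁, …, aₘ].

a₀ = ⌊√803⌋ = 28.
With m₀=0, d₀=1 and mₖ₊₁ = dₖaₖ − mₖ, dₖ₊₁ = (n − mₖ₊₁²)/dₖ, aₖ₊₁ = ⌊(a₀+mₖ₊₁)/dₖ₊₁⌋:
  k=1: m=28, d=19, a=2
  k=2: m=10, d=37, a=1
  k=3: m=27, d=2, a=27
  k=4: m=27, d=37, a=1
  k=5: m=10, d=19, a=2
  k=6: m=28, d=1, a=56
d=1 and a=2a₀=56 at k=6, so the next step gives (m, d) = (28, 19) again — its k=1 value — and the period has length 6.

[28; 2, 1, 27, 1, 2, 56]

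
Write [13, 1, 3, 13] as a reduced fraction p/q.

729/53

Using pₖ = aₖpₖ₋₁ + pₖ₋₂ and qₖ = aₖqₖ₋₁ + qₖ₋₂:
  k=0: a=13, p=13, q=1
  k=1: a=1, p=14, q=1
  k=2: a=3, p=55, q=4
  k=3: a=13, p=729, q=53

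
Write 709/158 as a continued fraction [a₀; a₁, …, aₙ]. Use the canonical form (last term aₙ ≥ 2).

709 = 4×158 + 77
158 = 2×77 + 4
77 = 19×4 + 1
4 = 4×1 + 0  (stop)
So 709/158 = [4; 2, 19, 4].

[4; 2, 19, 4]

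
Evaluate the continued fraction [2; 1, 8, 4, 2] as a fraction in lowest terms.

240/83

Fold from the inside: start with 2/1.
  4 + 1/2 = 9/2
  8 + 2/9 = 74/9
  1 + 9/74 = 83/74
  2 + 74/83 = 240/83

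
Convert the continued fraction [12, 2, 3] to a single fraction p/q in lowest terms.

87/7

Using pₖ = aₖpₖ₋₁ + pₖ₋₂ and qₖ = aₖqₖ₋₁ + qₖ₋₂:
  k=0: a=12, p=12, q=1
  k=1: a=2, p=25, q=2
  k=2: a=3, p=87, q=7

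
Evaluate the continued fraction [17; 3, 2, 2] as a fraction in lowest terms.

294/17

Using pₖ = aₖpₖ₋₁ + pₖ₋₂ and qₖ = aₖqₖ₋₁ + qₖ₋₂:
  k=0: a=17, p=17, q=1
  k=1: a=3, p=52, q=3
  k=2: a=2, p=121, q=7
  k=3: a=2, p=294, q=17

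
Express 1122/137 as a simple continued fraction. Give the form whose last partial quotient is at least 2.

1122 = 8·137 + 26
137 = 5·26 + 7
26 = 3·7 + 5
7 = 1·5 + 2
5 = 2·2 + 1
2 = 2·1 + 0  (stop)
So 1122/137 = [8; 5, 3, 1, 2, 2].

[8; 5, 3, 1, 2, 2]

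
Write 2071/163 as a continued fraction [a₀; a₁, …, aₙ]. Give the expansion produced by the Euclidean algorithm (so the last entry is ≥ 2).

2071 = 12*163 + 115
163 = 1*115 + 48
115 = 2*48 + 19
48 = 2*19 + 10
19 = 1*10 + 9
10 = 1*9 + 1
9 = 9*1 + 0  (stop)
So 2071/163 = [12; 1, 2, 2, 1, 1, 9].

[12; 1, 2, 2, 1, 1, 9]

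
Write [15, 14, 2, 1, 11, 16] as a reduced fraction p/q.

Fold from the inside: start with 16/1.
  11 + 1/16 = 177/16
  1 + 16/177 = 193/177
  2 + 177/193 = 563/193
  14 + 193/563 = 8075/563
  15 + 563/8075 = 121688/8075

121688/8075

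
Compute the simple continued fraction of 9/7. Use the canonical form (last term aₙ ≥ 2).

[1; 3, 2]

9 = 1×7 + 2
7 = 3×2 + 1
2 = 2×1 + 0  (stop)
So 9/7 = [1; 3, 2].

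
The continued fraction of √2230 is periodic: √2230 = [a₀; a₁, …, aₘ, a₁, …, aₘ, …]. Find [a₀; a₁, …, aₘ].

a₀ = ⌊√2230⌋ = 47.
With m₀=0, d₀=1 and mₖ₊₁ = dₖaₖ − mₖ, dₖ₊₁ = (n − mₖ₊₁²)/dₖ, aₖ₊₁ = ⌊(a₀+mₖ₊₁)/dₖ₊₁⌋:
  k=1: m=47, d=21, a=4
  k=2: m=37, d=41, a=2
  k=3: m=45, d=5, a=18
  k=4: m=45, d=41, a=2
  k=5: m=37, d=21, a=4
  k=6: m=47, d=1, a=94
d=1 and a=2a₀=94 at k=6, so the next step gives (m, d) = (47, 21) again — its k=1 value — and the period has length 6.

[47; 4, 2, 18, 2, 4, 94]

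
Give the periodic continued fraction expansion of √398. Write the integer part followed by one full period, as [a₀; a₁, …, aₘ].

a₀ = ⌊√398⌋ = 19.

[19; 1, 18, 1, 38]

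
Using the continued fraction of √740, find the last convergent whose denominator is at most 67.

√740 = [27; 4, 1, 12, 1, 4, 54, …] (period length 6).
Convergents:
  p_0/q_0 = 27/1
  p_1/q_1 = 109/4
  p_2/q_2 = 136/5
  p_3/q_3 = 1741/64
  p_4/q_4 = 1877/69
q_3 = 64 ≤ 67 < 69 = q_4, so the answer is 1741/64.

1741/64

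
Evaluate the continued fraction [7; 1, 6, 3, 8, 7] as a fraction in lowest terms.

Using pₖ = aₖpₖ₋₁ + pₖ₋₂ and qₖ = aₖqₖ₋₁ + qₖ₋₂:
  k=0: a=7, p=7, q=1
  k=1: a=1, p=8, q=1
  k=2: a=6, p=55, q=7
  k=3: a=3, p=173, q=22
  k=4: a=8, p=1439, q=183
  k=5: a=7, p=10246, q=1303

10246/1303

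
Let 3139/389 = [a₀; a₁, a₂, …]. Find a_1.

14

3139 = 8·389 + 27   →  a_0 = 8
389 = 14·27 + 11   →  a_1 = 14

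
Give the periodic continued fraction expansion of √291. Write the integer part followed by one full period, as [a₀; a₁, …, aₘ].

[17; 17, 34]

a₀ = ⌊√291⌋ = 17.
With m₀=0, d₀=1 and mₖ₊₁ = dₖaₖ − mₖ, dₖ₊₁ = (n − mₖ₊₁²)/dₖ, aₖ₊₁ = ⌊(a₀+mₖ₊₁)/dₖ₊₁⌋:
  k=1: m=17, d=2, a=17
  k=2: m=17, d=1, a=34
d=1 and a=2a₀=34 at k=2, so the next step gives (m, d) = (17, 2) again — its k=1 value — and the period has length 2.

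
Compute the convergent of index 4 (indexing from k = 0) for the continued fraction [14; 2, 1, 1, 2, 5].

187/13

Using pₖ = aₖpₖ₋₁ + pₖ₋₂, qₖ = aₖqₖ₋₁ + qₖ₋₂ (with p₋₁=1, p₋₂=0, q₋₁=0, q₋₂=1):
  k=0: a=14, p=14, q=1
  k=1: a=2, p=29, q=2
  k=2: a=1, p=43, q=3
  k=3: a=1, p=72, q=5
  k=4: a=2, p=187, q=13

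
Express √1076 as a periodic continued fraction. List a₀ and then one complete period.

[32; 1, 4, 16, 4, 1, 64]

a₀ = ⌊√1076⌋ = 32.
With m₀=0, d₀=1 and mₖ₊₁ = dₖaₖ − mₖ, dₖ₊₁ = (n − mₖ₊₁²)/dₖ, aₖ₊₁ = ⌊(a₀+mₖ₊₁)/dₖ₊₁⌋:
  k=1: m=32, d=52, a=1
  k=2: m=20, d=13, a=4
  k=3: m=32, d=4, a=16
  k=4: m=32, d=13, a=4
  k=5: m=20, d=52, a=1
  k=6: m=32, d=1, a=64
d=1 and a=2a₀=64 at k=6, so the next step gives (m, d) = (32, 52) again — its k=1 value — and the period has length 6.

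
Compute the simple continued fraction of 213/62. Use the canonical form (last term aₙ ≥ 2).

[3; 2, 3, 2, 1, 2]

213 = 3×62 + 27
62 = 2×27 + 8
27 = 3×8 + 3
8 = 2×3 + 2
3 = 1×2 + 1
2 = 2×1 + 0  (stop)
So 213/62 = [3; 2, 3, 2, 1, 2].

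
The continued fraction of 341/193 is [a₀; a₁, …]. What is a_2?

341 = 1·193 + 148   →  a_0 = 1
193 = 1·148 + 45   →  a_1 = 1
148 = 3·45 + 13   →  a_2 = 3

3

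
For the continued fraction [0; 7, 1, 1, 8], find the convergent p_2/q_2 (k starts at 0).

1/8

Using pₖ = aₖpₖ₋₁ + pₖ₋₂, qₖ = aₖqₖ₋₁ + qₖ₋₂ (with p₋₁=1, p₋₂=0, q₋₁=0, q₋₂=1):
  k=0: a=0, p=0, q=1
  k=1: a=7, p=1, q=7
  k=2: a=1, p=1, q=8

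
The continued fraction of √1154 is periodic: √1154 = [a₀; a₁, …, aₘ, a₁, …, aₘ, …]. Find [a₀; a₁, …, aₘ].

[33; 1, 32, 1, 66]

a₀ = ⌊√1154⌋ = 33.
With m₀=0, d₀=1 and mₖ₊₁ = dₖaₖ − mₖ, dₖ₊₁ = (n − mₖ₊₁²)/dₖ, aₖ₊₁ = ⌊(a₀+mₖ₊₁)/dₖ₊₁⌋:
  k=1: m=33, d=65, a=1
  k=2: m=32, d=2, a=32
  k=3: m=32, d=65, a=1
  k=4: m=33, d=1, a=66
d=1 and a=2a₀=66 at k=4, so the next step gives (m, d) = (33, 65) again — its k=1 value — and the period has length 4.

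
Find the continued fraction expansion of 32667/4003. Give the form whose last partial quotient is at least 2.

32667 = 8×4003 + 643
4003 = 6×643 + 145
643 = 4×145 + 63
145 = 2×63 + 19
63 = 3×19 + 6
19 = 3×6 + 1
6 = 6×1 + 0  (stop)
So 32667/4003 = [8; 6, 4, 2, 3, 3, 6].

[8; 6, 4, 2, 3, 3, 6]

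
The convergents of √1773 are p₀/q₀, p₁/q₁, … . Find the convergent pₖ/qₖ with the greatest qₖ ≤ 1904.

33054/785

√1773 = [42; 9, 2, 1, 8, 1, 2, 9, 84, …] (period length 8).
Convergents:
  p_0/q_0 = 42/1
  p_1/q_1 = 379/9
  p_2/q_2 = 800/19
  p_3/q_3 = 1179/28
  p_4/q_4 = 10232/243
  p_5/q_5 = 11411/271
  p_6/q_6 = 33054/785
  p_7/q_7 = 308897/7336
q_6 = 785 ≤ 1904 < 7336 = q_7, so the answer is 33054/785.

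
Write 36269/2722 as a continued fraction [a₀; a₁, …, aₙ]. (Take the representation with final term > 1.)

[13; 3, 12, 10, 2, 3]

36269 = 13*2722 + 883
2722 = 3*883 + 73
883 = 12*73 + 7
73 = 10*7 + 3
7 = 2*3 + 1
3 = 3*1 + 0  (stop)
So 36269/2722 = [13; 3, 12, 10, 2, 3].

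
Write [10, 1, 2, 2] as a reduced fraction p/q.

Using pₖ = aₖpₖ₋₁ + pₖ₋₂ and qₖ = aₖqₖ₋₁ + qₖ₋₂:
  k=0: a=10, p=10, q=1
  k=1: a=1, p=11, q=1
  k=2: a=2, p=32, q=3
  k=3: a=2, p=75, q=7

75/7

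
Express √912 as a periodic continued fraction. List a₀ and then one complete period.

a₀ = ⌊√912⌋ = 30.
With m₀=0, d₀=1 and mₖ₊₁ = dₖaₖ − mₖ, dₖ₊₁ = (n − mₖ₊₁²)/dₖ, aₖ₊₁ = ⌊(a₀+mₖ₊₁)/dₖ₊₁⌋:
  k=1: m=30, d=12, a=5
  k=2: m=30, d=1, a=60
d=1 and a=2a₀=60 at k=2, so the next step gives (m, d) = (30, 12) again — its k=1 value — and the period has length 2.

[30; 5, 60]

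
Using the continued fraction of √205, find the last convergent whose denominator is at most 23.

315/22

√205 = [14; 3, 6, 1, 4, 1, 6, 3, 28, …] (period length 8).
Convergents:
  p_0/q_0 = 14/1
  p_1/q_1 = 43/3
  p_2/q_2 = 272/19
  p_3/q_3 = 315/22
  p_4/q_4 = 1532/107
q_3 = 22 ≤ 23 < 107 = q_4, so the answer is 315/22.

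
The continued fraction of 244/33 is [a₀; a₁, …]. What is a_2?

244 = 7·33 + 13   →  a_0 = 7
33 = 2·13 + 7   →  a_1 = 2
13 = 1·7 + 6   →  a_2 = 1

1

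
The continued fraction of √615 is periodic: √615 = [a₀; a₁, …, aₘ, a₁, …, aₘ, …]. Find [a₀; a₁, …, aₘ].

[24; 1, 3, 1, 48]

a₀ = ⌊√615⌋ = 24.
With m₀=0, d₀=1 and mₖ₊₁ = dₖaₖ − mₖ, dₖ₊₁ = (n − mₖ₊₁²)/dₖ, aₖ₊₁ = ⌊(a₀+mₖ₊₁)/dₖ₊₁⌋:
  k=1: m=24, d=39, a=1
  k=2: m=15, d=10, a=3
  k=3: m=15, d=39, a=1
  k=4: m=24, d=1, a=48
d=1 and a=2a₀=48 at k=4, so the next step gives (m, d) = (24, 39) again — its k=1 value — and the period has length 4.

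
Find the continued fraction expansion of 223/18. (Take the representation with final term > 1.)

223 = 12*18 + 7
18 = 2*7 + 4
7 = 1*4 + 3
4 = 1*3 + 1
3 = 3*1 + 0  (stop)
So 223/18 = [12; 2, 1, 1, 3].

[12; 2, 1, 1, 3]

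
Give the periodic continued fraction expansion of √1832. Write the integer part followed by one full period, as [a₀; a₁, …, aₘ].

a₀ = ⌊√1832⌋ = 42.
With m₀=0, d₀=1 and mₖ₊₁ = dₖaₖ − mₖ, dₖ₊₁ = (n − mₖ₊₁²)/dₖ, aₖ₊₁ = ⌊(a₀+mₖ₊₁)/dₖ₊₁⌋:
  k=1: m=42, d=68, a=1
  k=2: m=26, d=17, a=4
  k=3: m=42, d=4, a=21
  k=4: m=42, d=17, a=4
  k=5: m=26, d=68, a=1
  k=6: m=42, d=1, a=84
d=1 and a=2a₀=84 at k=6, so the next step gives (m, d) = (42, 68) again — its k=1 value — and the period has length 6.

[42; 1, 4, 21, 4, 1, 84]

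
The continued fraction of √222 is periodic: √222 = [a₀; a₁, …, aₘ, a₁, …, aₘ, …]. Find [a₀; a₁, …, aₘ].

a₀ = ⌊√222⌋ = 14.
With m₀=0, d₀=1 and mₖ₊₁ = dₖaₖ − mₖ, dₖ₊₁ = (n − mₖ₊₁²)/dₖ, aₖ₊₁ = ⌊(a₀+mₖ₊₁)/dₖ₊₁⌋:
  k=1: m=14, d=26, a=1
  k=2: m=12, d=3, a=8
  k=3: m=12, d=26, a=1
  k=4: m=14, d=1, a=28
d=1 and a=2a₀=28 at k=4, so the next step gives (m, d) = (14, 26) again — its k=1 value — and the period has length 4.

[14; 1, 8, 1, 28]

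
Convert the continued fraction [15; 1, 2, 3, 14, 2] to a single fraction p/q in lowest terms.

Using pₖ = aₖpₖ₋₁ + pₖ₋₂ and qₖ = aₖqₖ₋₁ + qₖ₋₂:
  k=0: a=15, p=15, q=1
  k=1: a=1, p=16, q=1
  k=2: a=2, p=47, q=3
  k=3: a=3, p=157, q=10
  k=4: a=14, p=2245, q=143
  k=5: a=2, p=4647, q=296

4647/296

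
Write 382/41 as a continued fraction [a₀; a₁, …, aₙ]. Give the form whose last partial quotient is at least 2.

[9; 3, 6, 2]

382 = 9·41 + 13
41 = 3·13 + 2
13 = 6·2 + 1
2 = 2·1 + 0  (stop)
So 382/41 = [9; 3, 6, 2].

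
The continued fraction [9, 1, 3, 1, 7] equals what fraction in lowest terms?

Using pₖ = aₖpₖ₋₁ + pₖ₋₂ and qₖ = aₖqₖ₋₁ + qₖ₋₂:
  k=0: a=9, p=9, q=1
  k=1: a=1, p=10, q=1
  k=2: a=3, p=39, q=4
  k=3: a=1, p=49, q=5
  k=4: a=7, p=382, q=39

382/39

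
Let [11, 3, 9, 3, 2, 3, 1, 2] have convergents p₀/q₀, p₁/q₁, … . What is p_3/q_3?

985/87

Using pₖ = aₖpₖ₋₁ + pₖ₋₂, qₖ = aₖqₖ₋₁ + qₖ₋₂ (with p₋₁=1, p₋₂=0, q₋₁=0, q₋₂=1):
  k=0: a=11, p=11, q=1
  k=1: a=3, p=34, q=3
  k=2: a=9, p=317, q=28
  k=3: a=3, p=985, q=87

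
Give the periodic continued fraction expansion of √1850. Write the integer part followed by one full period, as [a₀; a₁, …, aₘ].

a₀ = ⌊√1850⌋ = 43.
With m₀=0, d₀=1 and mₖ₊₁ = dₖaₖ − mₖ, dₖ₊₁ = (n − mₖ₊₁²)/dₖ, aₖ₊₁ = ⌊(a₀+mₖ₊₁)/dₖ₊₁⌋:
  k=1: m=43, d=1, a=86
d=1 and a=2a₀=86 at k=1, so the next step gives (m, d) = (43, 1) again — its k=1 value — and the period has length 1.

[43; 86]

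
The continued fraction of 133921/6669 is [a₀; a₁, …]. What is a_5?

133921 = 20·6669 + 541   →  a_0 = 20
6669 = 12·541 + 177   →  a_1 = 12
541 = 3·177 + 10   →  a_2 = 3
177 = 17·10 + 7   →  a_3 = 17
10 = 1·7 + 3   →  a_4 = 1
7 = 2·3 + 1   →  a_5 = 2

2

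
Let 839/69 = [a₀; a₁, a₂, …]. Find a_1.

6

839 = 12·69 + 11   →  a_0 = 12
69 = 6·11 + 3   →  a_1 = 6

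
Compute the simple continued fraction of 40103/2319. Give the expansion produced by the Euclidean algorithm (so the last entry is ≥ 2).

40103 = 17·2319 + 680
2319 = 3·680 + 279
680 = 2·279 + 122
279 = 2·122 + 35
122 = 3·35 + 17
35 = 2·17 + 1
17 = 17·1 + 0  (stop)
So 40103/2319 = [17; 3, 2, 2, 3, 2, 17].

[17; 3, 2, 2, 3, 2, 17]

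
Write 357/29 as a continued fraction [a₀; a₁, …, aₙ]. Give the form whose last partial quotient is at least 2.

357 = 12·29 + 9
29 = 3·9 + 2
9 = 4·2 + 1
2 = 2·1 + 0  (stop)
So 357/29 = [12; 3, 4, 2].

[12; 3, 4, 2]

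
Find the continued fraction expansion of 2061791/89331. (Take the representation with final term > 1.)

[23; 12, 2, 4, 18, 3, 14]

2061791 = 23×89331 + 7178
89331 = 12×7178 + 3195
7178 = 2×3195 + 788
3195 = 4×788 + 43
788 = 18×43 + 14
43 = 3×14 + 1
14 = 14×1 + 0  (stop)
So 2061791/89331 = [23; 12, 2, 4, 18, 3, 14].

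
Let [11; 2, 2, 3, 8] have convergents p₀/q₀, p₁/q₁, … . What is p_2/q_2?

Using pₖ = aₖpₖ₋₁ + pₖ₋₂, qₖ = aₖqₖ₋₁ + qₖ₋₂ (with p₋₁=1, p₋₂=0, q₋₁=0, q₋₂=1):
  k=0: a=11, p=11, q=1
  k=1: a=2, p=23, q=2
  k=2: a=2, p=57, q=5

57/5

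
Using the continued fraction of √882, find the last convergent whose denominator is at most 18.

297/10

√882 = [29; 1, 2, 3, 6, 3, 2, 1, 58, …] (period length 8).
Convergents:
  p_0/q_0 = 29/1
  p_1/q_1 = 30/1
  p_2/q_2 = 89/3
  p_3/q_3 = 297/10
  p_4/q_4 = 1871/63
q_3 = 10 ≤ 18 < 63 = q_4, so the answer is 297/10.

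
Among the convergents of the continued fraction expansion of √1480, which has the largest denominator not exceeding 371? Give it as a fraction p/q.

√1480 = [38; 2, 8, 19, 8, 2, 76, …] (period length 6).
Convergents:
  p_0/q_0 = 38/1
  p_1/q_1 = 77/2
  p_2/q_2 = 654/17
  p_3/q_3 = 12503/325
  p_4/q_4 = 100678/2617
q_3 = 325 ≤ 371 < 2617 = q_4, so the answer is 12503/325.

12503/325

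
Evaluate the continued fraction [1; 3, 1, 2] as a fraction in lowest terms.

14/11

Using pₖ = aₖpₖ₋₁ + pₖ₋₂ and qₖ = aₖqₖ₋₁ + qₖ₋₂:
  k=0: a=1, p=1, q=1
  k=1: a=3, p=4, q=3
  k=2: a=1, p=5, q=4
  k=3: a=2, p=14, q=11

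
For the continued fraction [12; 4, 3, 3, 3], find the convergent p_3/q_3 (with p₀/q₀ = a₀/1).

526/43

Using pₖ = aₖpₖ₋₁ + pₖ₋₂, qₖ = aₖqₖ₋₁ + qₖ₋₂ (with p₋₁=1, p₋₂=0, q₋₁=0, q₋₂=1):
  k=0: a=12, p=12, q=1
  k=1: a=4, p=49, q=4
  k=2: a=3, p=159, q=13
  k=3: a=3, p=526, q=43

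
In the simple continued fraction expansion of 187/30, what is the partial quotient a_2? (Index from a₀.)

3

187 = 6·30 + 7   →  a_0 = 6
30 = 4·7 + 2   →  a_1 = 4
7 = 3·2 + 1   →  a_2 = 3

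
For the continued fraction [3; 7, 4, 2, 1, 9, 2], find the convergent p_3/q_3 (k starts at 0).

204/65

Using pₖ = aₖpₖ₋₁ + pₖ₋₂, qₖ = aₖqₖ₋₁ + qₖ₋₂ (with p₋₁=1, p₋₂=0, q₋₁=0, q₋₂=1):
  k=0: a=3, p=3, q=1
  k=1: a=7, p=22, q=7
  k=2: a=4, p=91, q=29
  k=3: a=2, p=204, q=65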